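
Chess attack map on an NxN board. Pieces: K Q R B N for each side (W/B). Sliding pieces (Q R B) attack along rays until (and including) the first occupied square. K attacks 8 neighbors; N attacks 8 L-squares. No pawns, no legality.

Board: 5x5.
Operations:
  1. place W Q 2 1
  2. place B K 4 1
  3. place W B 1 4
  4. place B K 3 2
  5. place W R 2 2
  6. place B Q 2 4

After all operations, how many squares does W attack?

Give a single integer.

Answer: 15

Derivation:
Op 1: place WQ@(2,1)
Op 2: place BK@(4,1)
Op 3: place WB@(1,4)
Op 4: place BK@(3,2)
Op 5: place WR@(2,2)
Op 6: place BQ@(2,4)
Per-piece attacks for W:
  WB@(1,4): attacks (2,3) (3,2) (0,3) [ray(1,-1) blocked at (3,2)]
  WQ@(2,1): attacks (2,2) (2,0) (3,1) (4,1) (1,1) (0,1) (3,2) (3,0) (1,2) (0,3) (1,0) [ray(0,1) blocked at (2,2); ray(1,0) blocked at (4,1); ray(1,1) blocked at (3,2)]
  WR@(2,2): attacks (2,3) (2,4) (2,1) (3,2) (1,2) (0,2) [ray(0,1) blocked at (2,4); ray(0,-1) blocked at (2,1); ray(1,0) blocked at (3,2)]
Union (15 distinct): (0,1) (0,2) (0,3) (1,0) (1,1) (1,2) (2,0) (2,1) (2,2) (2,3) (2,4) (3,0) (3,1) (3,2) (4,1)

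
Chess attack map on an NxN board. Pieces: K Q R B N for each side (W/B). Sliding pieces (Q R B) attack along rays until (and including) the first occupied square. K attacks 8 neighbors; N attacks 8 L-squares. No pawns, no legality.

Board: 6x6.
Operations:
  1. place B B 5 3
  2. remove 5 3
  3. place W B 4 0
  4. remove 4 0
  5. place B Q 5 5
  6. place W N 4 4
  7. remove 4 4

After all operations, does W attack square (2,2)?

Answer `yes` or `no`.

Op 1: place BB@(5,3)
Op 2: remove (5,3)
Op 3: place WB@(4,0)
Op 4: remove (4,0)
Op 5: place BQ@(5,5)
Op 6: place WN@(4,4)
Op 7: remove (4,4)
Per-piece attacks for W:
W attacks (2,2): no

Answer: no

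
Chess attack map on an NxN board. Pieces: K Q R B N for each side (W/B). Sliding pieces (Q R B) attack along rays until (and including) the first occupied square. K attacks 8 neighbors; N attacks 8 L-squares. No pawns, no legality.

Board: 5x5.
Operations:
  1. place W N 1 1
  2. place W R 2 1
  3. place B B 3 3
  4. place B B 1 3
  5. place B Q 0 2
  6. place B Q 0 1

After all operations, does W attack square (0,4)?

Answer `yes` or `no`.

Answer: no

Derivation:
Op 1: place WN@(1,1)
Op 2: place WR@(2,1)
Op 3: place BB@(3,3)
Op 4: place BB@(1,3)
Op 5: place BQ@(0,2)
Op 6: place BQ@(0,1)
Per-piece attacks for W:
  WN@(1,1): attacks (2,3) (3,2) (0,3) (3,0)
  WR@(2,1): attacks (2,2) (2,3) (2,4) (2,0) (3,1) (4,1) (1,1) [ray(-1,0) blocked at (1,1)]
W attacks (0,4): no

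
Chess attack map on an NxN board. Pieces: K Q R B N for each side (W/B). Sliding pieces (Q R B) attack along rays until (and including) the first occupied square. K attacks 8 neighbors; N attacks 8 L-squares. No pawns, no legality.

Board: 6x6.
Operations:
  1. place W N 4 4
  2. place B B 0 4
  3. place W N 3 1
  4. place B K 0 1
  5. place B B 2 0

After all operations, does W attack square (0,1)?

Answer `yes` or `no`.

Op 1: place WN@(4,4)
Op 2: place BB@(0,4)
Op 3: place WN@(3,1)
Op 4: place BK@(0,1)
Op 5: place BB@(2,0)
Per-piece attacks for W:
  WN@(3,1): attacks (4,3) (5,2) (2,3) (1,2) (5,0) (1,0)
  WN@(4,4): attacks (2,5) (5,2) (3,2) (2,3)
W attacks (0,1): no

Answer: no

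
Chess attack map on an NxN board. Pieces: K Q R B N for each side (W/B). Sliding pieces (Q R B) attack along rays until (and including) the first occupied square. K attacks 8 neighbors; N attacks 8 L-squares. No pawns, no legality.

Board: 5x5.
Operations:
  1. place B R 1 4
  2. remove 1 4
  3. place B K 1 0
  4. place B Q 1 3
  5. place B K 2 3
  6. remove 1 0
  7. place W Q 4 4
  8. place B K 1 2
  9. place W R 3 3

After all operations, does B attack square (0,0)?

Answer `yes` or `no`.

Answer: no

Derivation:
Op 1: place BR@(1,4)
Op 2: remove (1,4)
Op 3: place BK@(1,0)
Op 4: place BQ@(1,3)
Op 5: place BK@(2,3)
Op 6: remove (1,0)
Op 7: place WQ@(4,4)
Op 8: place BK@(1,2)
Op 9: place WR@(3,3)
Per-piece attacks for B:
  BK@(1,2): attacks (1,3) (1,1) (2,2) (0,2) (2,3) (2,1) (0,3) (0,1)
  BQ@(1,3): attacks (1,4) (1,2) (2,3) (0,3) (2,4) (2,2) (3,1) (4,0) (0,4) (0,2) [ray(0,-1) blocked at (1,2); ray(1,0) blocked at (2,3)]
  BK@(2,3): attacks (2,4) (2,2) (3,3) (1,3) (3,4) (3,2) (1,4) (1,2)
B attacks (0,0): no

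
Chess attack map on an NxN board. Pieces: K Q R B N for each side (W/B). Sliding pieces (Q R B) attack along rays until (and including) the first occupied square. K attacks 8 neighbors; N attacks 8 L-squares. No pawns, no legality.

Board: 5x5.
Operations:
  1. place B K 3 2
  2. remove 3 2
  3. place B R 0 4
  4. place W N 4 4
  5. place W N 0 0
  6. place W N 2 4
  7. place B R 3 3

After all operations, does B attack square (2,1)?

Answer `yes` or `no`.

Op 1: place BK@(3,2)
Op 2: remove (3,2)
Op 3: place BR@(0,4)
Op 4: place WN@(4,4)
Op 5: place WN@(0,0)
Op 6: place WN@(2,4)
Op 7: place BR@(3,3)
Per-piece attacks for B:
  BR@(0,4): attacks (0,3) (0,2) (0,1) (0,0) (1,4) (2,4) [ray(0,-1) blocked at (0,0); ray(1,0) blocked at (2,4)]
  BR@(3,3): attacks (3,4) (3,2) (3,1) (3,0) (4,3) (2,3) (1,3) (0,3)
B attacks (2,1): no

Answer: no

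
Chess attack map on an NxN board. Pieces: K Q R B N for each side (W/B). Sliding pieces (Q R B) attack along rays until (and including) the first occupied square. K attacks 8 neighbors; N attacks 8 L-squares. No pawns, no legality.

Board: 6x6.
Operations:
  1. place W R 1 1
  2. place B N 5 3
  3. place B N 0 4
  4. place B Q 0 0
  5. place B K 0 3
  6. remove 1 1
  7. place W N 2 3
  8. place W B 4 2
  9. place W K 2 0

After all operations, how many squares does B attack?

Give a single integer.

Op 1: place WR@(1,1)
Op 2: place BN@(5,3)
Op 3: place BN@(0,4)
Op 4: place BQ@(0,0)
Op 5: place BK@(0,3)
Op 6: remove (1,1)
Op 7: place WN@(2,3)
Op 8: place WB@(4,2)
Op 9: place WK@(2,0)
Per-piece attacks for B:
  BQ@(0,0): attacks (0,1) (0,2) (0,3) (1,0) (2,0) (1,1) (2,2) (3,3) (4,4) (5,5) [ray(0,1) blocked at (0,3); ray(1,0) blocked at (2,0)]
  BK@(0,3): attacks (0,4) (0,2) (1,3) (1,4) (1,2)
  BN@(0,4): attacks (2,5) (1,2) (2,3)
  BN@(5,3): attacks (4,5) (3,4) (4,1) (3,2)
Union (20 distinct): (0,1) (0,2) (0,3) (0,4) (1,0) (1,1) (1,2) (1,3) (1,4) (2,0) (2,2) (2,3) (2,5) (3,2) (3,3) (3,4) (4,1) (4,4) (4,5) (5,5)

Answer: 20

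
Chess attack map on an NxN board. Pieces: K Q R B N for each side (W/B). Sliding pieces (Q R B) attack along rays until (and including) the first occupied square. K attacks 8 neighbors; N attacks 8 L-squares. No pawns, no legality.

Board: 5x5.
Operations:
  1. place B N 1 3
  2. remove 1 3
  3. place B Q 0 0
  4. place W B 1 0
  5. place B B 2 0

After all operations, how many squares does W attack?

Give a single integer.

Answer: 4

Derivation:
Op 1: place BN@(1,3)
Op 2: remove (1,3)
Op 3: place BQ@(0,0)
Op 4: place WB@(1,0)
Op 5: place BB@(2,0)
Per-piece attacks for W:
  WB@(1,0): attacks (2,1) (3,2) (4,3) (0,1)
Union (4 distinct): (0,1) (2,1) (3,2) (4,3)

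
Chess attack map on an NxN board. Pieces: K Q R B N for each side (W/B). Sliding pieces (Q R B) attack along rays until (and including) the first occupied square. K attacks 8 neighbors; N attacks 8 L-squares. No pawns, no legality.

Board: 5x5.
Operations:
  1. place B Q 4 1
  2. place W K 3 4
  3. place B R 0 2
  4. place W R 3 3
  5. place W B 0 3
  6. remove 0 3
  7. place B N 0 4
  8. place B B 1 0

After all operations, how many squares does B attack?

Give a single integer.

Op 1: place BQ@(4,1)
Op 2: place WK@(3,4)
Op 3: place BR@(0,2)
Op 4: place WR@(3,3)
Op 5: place WB@(0,3)
Op 6: remove (0,3)
Op 7: place BN@(0,4)
Op 8: place BB@(1,0)
Per-piece attacks for B:
  BR@(0,2): attacks (0,3) (0,4) (0,1) (0,0) (1,2) (2,2) (3,2) (4,2) [ray(0,1) blocked at (0,4)]
  BN@(0,4): attacks (1,2) (2,3)
  BB@(1,0): attacks (2,1) (3,2) (4,3) (0,1)
  BQ@(4,1): attacks (4,2) (4,3) (4,4) (4,0) (3,1) (2,1) (1,1) (0,1) (3,2) (2,3) (1,4) (3,0)
Union (17 distinct): (0,0) (0,1) (0,3) (0,4) (1,1) (1,2) (1,4) (2,1) (2,2) (2,3) (3,0) (3,1) (3,2) (4,0) (4,2) (4,3) (4,4)

Answer: 17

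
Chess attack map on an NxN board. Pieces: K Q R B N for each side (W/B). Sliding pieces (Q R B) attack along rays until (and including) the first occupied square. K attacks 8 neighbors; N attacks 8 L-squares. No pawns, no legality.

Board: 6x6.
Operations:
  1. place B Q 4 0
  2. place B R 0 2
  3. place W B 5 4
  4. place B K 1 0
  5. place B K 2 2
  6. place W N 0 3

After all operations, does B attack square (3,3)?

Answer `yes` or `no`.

Answer: yes

Derivation:
Op 1: place BQ@(4,0)
Op 2: place BR@(0,2)
Op 3: place WB@(5,4)
Op 4: place BK@(1,0)
Op 5: place BK@(2,2)
Op 6: place WN@(0,3)
Per-piece attacks for B:
  BR@(0,2): attacks (0,3) (0,1) (0,0) (1,2) (2,2) [ray(0,1) blocked at (0,3); ray(1,0) blocked at (2,2)]
  BK@(1,0): attacks (1,1) (2,0) (0,0) (2,1) (0,1)
  BK@(2,2): attacks (2,3) (2,1) (3,2) (1,2) (3,3) (3,1) (1,3) (1,1)
  BQ@(4,0): attacks (4,1) (4,2) (4,3) (4,4) (4,5) (5,0) (3,0) (2,0) (1,0) (5,1) (3,1) (2,2) [ray(-1,0) blocked at (1,0); ray(-1,1) blocked at (2,2)]
B attacks (3,3): yes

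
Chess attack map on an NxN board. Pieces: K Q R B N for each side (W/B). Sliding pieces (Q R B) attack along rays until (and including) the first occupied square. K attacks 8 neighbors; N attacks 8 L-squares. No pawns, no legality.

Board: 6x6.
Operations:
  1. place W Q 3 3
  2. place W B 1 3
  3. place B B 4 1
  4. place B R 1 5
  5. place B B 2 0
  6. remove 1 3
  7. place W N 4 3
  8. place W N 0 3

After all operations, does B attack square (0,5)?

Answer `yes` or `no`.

Op 1: place WQ@(3,3)
Op 2: place WB@(1,3)
Op 3: place BB@(4,1)
Op 4: place BR@(1,5)
Op 5: place BB@(2,0)
Op 6: remove (1,3)
Op 7: place WN@(4,3)
Op 8: place WN@(0,3)
Per-piece attacks for B:
  BR@(1,5): attacks (1,4) (1,3) (1,2) (1,1) (1,0) (2,5) (3,5) (4,5) (5,5) (0,5)
  BB@(2,0): attacks (3,1) (4,2) (5,3) (1,1) (0,2)
  BB@(4,1): attacks (5,2) (5,0) (3,2) (2,3) (1,4) (0,5) (3,0)
B attacks (0,5): yes

Answer: yes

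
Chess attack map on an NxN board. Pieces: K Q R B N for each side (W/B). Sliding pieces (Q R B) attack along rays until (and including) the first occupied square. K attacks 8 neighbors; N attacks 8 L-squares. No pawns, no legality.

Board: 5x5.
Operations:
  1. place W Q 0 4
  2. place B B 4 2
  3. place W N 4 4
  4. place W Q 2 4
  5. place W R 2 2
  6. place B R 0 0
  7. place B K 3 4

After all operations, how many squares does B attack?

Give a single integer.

Op 1: place WQ@(0,4)
Op 2: place BB@(4,2)
Op 3: place WN@(4,4)
Op 4: place WQ@(2,4)
Op 5: place WR@(2,2)
Op 6: place BR@(0,0)
Op 7: place BK@(3,4)
Per-piece attacks for B:
  BR@(0,0): attacks (0,1) (0,2) (0,3) (0,4) (1,0) (2,0) (3,0) (4,0) [ray(0,1) blocked at (0,4)]
  BK@(3,4): attacks (3,3) (4,4) (2,4) (4,3) (2,3)
  BB@(4,2): attacks (3,3) (2,4) (3,1) (2,0) [ray(-1,1) blocked at (2,4)]
Union (14 distinct): (0,1) (0,2) (0,3) (0,4) (1,0) (2,0) (2,3) (2,4) (3,0) (3,1) (3,3) (4,0) (4,3) (4,4)

Answer: 14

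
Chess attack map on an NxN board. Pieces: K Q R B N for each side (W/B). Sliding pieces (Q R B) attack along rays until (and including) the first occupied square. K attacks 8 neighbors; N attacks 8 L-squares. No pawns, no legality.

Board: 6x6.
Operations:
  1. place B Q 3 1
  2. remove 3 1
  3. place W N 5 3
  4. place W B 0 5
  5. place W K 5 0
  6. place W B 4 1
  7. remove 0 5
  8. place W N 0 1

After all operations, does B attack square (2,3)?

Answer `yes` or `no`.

Answer: no

Derivation:
Op 1: place BQ@(3,1)
Op 2: remove (3,1)
Op 3: place WN@(5,3)
Op 4: place WB@(0,5)
Op 5: place WK@(5,0)
Op 6: place WB@(4,1)
Op 7: remove (0,5)
Op 8: place WN@(0,1)
Per-piece attacks for B:
B attacks (2,3): no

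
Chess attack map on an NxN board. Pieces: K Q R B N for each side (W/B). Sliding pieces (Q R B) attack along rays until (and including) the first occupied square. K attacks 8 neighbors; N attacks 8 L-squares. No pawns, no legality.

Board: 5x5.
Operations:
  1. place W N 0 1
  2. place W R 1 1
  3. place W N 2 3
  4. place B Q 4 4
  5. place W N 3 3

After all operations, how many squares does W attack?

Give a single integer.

Op 1: place WN@(0,1)
Op 2: place WR@(1,1)
Op 3: place WN@(2,3)
Op 4: place BQ@(4,4)
Op 5: place WN@(3,3)
Per-piece attacks for W:
  WN@(0,1): attacks (1,3) (2,2) (2,0)
  WR@(1,1): attacks (1,2) (1,3) (1,4) (1,0) (2,1) (3,1) (4,1) (0,1) [ray(-1,0) blocked at (0,1)]
  WN@(2,3): attacks (4,4) (0,4) (3,1) (4,2) (1,1) (0,2)
  WN@(3,3): attacks (1,4) (4,1) (2,1) (1,2)
Union (15 distinct): (0,1) (0,2) (0,4) (1,0) (1,1) (1,2) (1,3) (1,4) (2,0) (2,1) (2,2) (3,1) (4,1) (4,2) (4,4)

Answer: 15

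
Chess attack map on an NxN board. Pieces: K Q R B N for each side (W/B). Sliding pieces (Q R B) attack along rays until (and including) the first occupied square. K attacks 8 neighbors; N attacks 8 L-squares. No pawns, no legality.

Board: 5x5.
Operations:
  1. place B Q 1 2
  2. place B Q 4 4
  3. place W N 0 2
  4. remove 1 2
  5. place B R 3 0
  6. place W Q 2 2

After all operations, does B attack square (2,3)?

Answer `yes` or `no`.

Op 1: place BQ@(1,2)
Op 2: place BQ@(4,4)
Op 3: place WN@(0,2)
Op 4: remove (1,2)
Op 5: place BR@(3,0)
Op 6: place WQ@(2,2)
Per-piece attacks for B:
  BR@(3,0): attacks (3,1) (3,2) (3,3) (3,4) (4,0) (2,0) (1,0) (0,0)
  BQ@(4,4): attacks (4,3) (4,2) (4,1) (4,0) (3,4) (2,4) (1,4) (0,4) (3,3) (2,2) [ray(-1,-1) blocked at (2,2)]
B attacks (2,3): no

Answer: no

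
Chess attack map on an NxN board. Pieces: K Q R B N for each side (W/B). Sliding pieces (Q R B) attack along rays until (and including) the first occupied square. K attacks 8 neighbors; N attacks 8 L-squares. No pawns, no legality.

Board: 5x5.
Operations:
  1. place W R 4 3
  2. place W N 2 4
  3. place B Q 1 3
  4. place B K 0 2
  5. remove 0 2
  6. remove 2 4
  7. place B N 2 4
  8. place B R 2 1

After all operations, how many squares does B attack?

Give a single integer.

Op 1: place WR@(4,3)
Op 2: place WN@(2,4)
Op 3: place BQ@(1,3)
Op 4: place BK@(0,2)
Op 5: remove (0,2)
Op 6: remove (2,4)
Op 7: place BN@(2,4)
Op 8: place BR@(2,1)
Per-piece attacks for B:
  BQ@(1,3): attacks (1,4) (1,2) (1,1) (1,0) (2,3) (3,3) (4,3) (0,3) (2,4) (2,2) (3,1) (4,0) (0,4) (0,2) [ray(1,0) blocked at (4,3); ray(1,1) blocked at (2,4)]
  BR@(2,1): attacks (2,2) (2,3) (2,4) (2,0) (3,1) (4,1) (1,1) (0,1) [ray(0,1) blocked at (2,4)]
  BN@(2,4): attacks (3,2) (4,3) (1,2) (0,3)
Union (18 distinct): (0,1) (0,2) (0,3) (0,4) (1,0) (1,1) (1,2) (1,4) (2,0) (2,2) (2,3) (2,4) (3,1) (3,2) (3,3) (4,0) (4,1) (4,3)

Answer: 18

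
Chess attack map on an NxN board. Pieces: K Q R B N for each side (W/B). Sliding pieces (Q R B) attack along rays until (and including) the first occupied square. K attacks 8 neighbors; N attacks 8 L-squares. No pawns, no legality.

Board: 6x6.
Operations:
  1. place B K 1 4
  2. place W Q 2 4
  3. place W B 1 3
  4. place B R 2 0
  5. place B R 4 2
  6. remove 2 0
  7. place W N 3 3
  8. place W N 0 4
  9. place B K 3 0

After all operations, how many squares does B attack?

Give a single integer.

Op 1: place BK@(1,4)
Op 2: place WQ@(2,4)
Op 3: place WB@(1,3)
Op 4: place BR@(2,0)
Op 5: place BR@(4,2)
Op 6: remove (2,0)
Op 7: place WN@(3,3)
Op 8: place WN@(0,4)
Op 9: place BK@(3,0)
Per-piece attacks for B:
  BK@(1,4): attacks (1,5) (1,3) (2,4) (0,4) (2,5) (2,3) (0,5) (0,3)
  BK@(3,0): attacks (3,1) (4,0) (2,0) (4,1) (2,1)
  BR@(4,2): attacks (4,3) (4,4) (4,5) (4,1) (4,0) (5,2) (3,2) (2,2) (1,2) (0,2)
Union (21 distinct): (0,2) (0,3) (0,4) (0,5) (1,2) (1,3) (1,5) (2,0) (2,1) (2,2) (2,3) (2,4) (2,5) (3,1) (3,2) (4,0) (4,1) (4,3) (4,4) (4,5) (5,2)

Answer: 21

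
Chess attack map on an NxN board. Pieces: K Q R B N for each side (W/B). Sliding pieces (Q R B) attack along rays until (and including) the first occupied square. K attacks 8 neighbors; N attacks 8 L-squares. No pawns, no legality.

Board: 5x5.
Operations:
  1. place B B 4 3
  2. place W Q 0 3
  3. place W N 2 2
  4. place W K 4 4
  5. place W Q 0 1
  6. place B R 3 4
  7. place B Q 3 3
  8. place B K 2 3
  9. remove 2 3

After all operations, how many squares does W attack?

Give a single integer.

Answer: 18

Derivation:
Op 1: place BB@(4,3)
Op 2: place WQ@(0,3)
Op 3: place WN@(2,2)
Op 4: place WK@(4,4)
Op 5: place WQ@(0,1)
Op 6: place BR@(3,4)
Op 7: place BQ@(3,3)
Op 8: place BK@(2,3)
Op 9: remove (2,3)
Per-piece attacks for W:
  WQ@(0,1): attacks (0,2) (0,3) (0,0) (1,1) (2,1) (3,1) (4,1) (1,2) (2,3) (3,4) (1,0) [ray(0,1) blocked at (0,3); ray(1,1) blocked at (3,4)]
  WQ@(0,3): attacks (0,4) (0,2) (0,1) (1,3) (2,3) (3,3) (1,4) (1,2) (2,1) (3,0) [ray(0,-1) blocked at (0,1); ray(1,0) blocked at (3,3)]
  WN@(2,2): attacks (3,4) (4,3) (1,4) (0,3) (3,0) (4,1) (1,0) (0,1)
  WK@(4,4): attacks (4,3) (3,4) (3,3)
Union (18 distinct): (0,0) (0,1) (0,2) (0,3) (0,4) (1,0) (1,1) (1,2) (1,3) (1,4) (2,1) (2,3) (3,0) (3,1) (3,3) (3,4) (4,1) (4,3)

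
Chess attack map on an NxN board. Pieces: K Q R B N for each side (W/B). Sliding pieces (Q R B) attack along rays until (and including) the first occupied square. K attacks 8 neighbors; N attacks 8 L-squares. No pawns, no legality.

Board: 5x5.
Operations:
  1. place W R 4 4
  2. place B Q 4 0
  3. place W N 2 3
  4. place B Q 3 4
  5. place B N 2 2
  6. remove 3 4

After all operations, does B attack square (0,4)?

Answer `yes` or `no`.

Op 1: place WR@(4,4)
Op 2: place BQ@(4,0)
Op 3: place WN@(2,3)
Op 4: place BQ@(3,4)
Op 5: place BN@(2,2)
Op 6: remove (3,4)
Per-piece attacks for B:
  BN@(2,2): attacks (3,4) (4,3) (1,4) (0,3) (3,0) (4,1) (1,0) (0,1)
  BQ@(4,0): attacks (4,1) (4,2) (4,3) (4,4) (3,0) (2,0) (1,0) (0,0) (3,1) (2,2) [ray(0,1) blocked at (4,4); ray(-1,1) blocked at (2,2)]
B attacks (0,4): no

Answer: no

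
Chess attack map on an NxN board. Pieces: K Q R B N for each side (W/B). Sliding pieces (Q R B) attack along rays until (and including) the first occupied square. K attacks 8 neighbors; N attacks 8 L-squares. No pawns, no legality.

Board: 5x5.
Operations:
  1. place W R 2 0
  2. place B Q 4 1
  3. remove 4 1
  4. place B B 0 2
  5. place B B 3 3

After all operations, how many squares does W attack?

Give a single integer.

Answer: 8

Derivation:
Op 1: place WR@(2,0)
Op 2: place BQ@(4,1)
Op 3: remove (4,1)
Op 4: place BB@(0,2)
Op 5: place BB@(3,3)
Per-piece attacks for W:
  WR@(2,0): attacks (2,1) (2,2) (2,3) (2,4) (3,0) (4,0) (1,0) (0,0)
Union (8 distinct): (0,0) (1,0) (2,1) (2,2) (2,3) (2,4) (3,0) (4,0)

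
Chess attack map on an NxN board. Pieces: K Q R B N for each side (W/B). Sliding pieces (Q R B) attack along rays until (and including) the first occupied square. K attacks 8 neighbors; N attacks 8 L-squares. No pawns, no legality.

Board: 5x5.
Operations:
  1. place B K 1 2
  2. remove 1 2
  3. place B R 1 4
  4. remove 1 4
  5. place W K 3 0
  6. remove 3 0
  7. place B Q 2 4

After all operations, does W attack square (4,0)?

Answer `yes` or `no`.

Op 1: place BK@(1,2)
Op 2: remove (1,2)
Op 3: place BR@(1,4)
Op 4: remove (1,4)
Op 5: place WK@(3,0)
Op 6: remove (3,0)
Op 7: place BQ@(2,4)
Per-piece attacks for W:
W attacks (4,0): no

Answer: no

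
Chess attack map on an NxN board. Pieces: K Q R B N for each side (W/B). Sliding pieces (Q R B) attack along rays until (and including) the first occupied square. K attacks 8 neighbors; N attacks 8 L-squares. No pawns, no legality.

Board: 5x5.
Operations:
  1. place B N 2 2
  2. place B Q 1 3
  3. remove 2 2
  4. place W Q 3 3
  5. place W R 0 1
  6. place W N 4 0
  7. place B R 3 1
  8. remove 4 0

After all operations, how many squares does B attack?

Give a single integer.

Answer: 17

Derivation:
Op 1: place BN@(2,2)
Op 2: place BQ@(1,3)
Op 3: remove (2,2)
Op 4: place WQ@(3,3)
Op 5: place WR@(0,1)
Op 6: place WN@(4,0)
Op 7: place BR@(3,1)
Op 8: remove (4,0)
Per-piece attacks for B:
  BQ@(1,3): attacks (1,4) (1,2) (1,1) (1,0) (2,3) (3,3) (0,3) (2,4) (2,2) (3,1) (0,4) (0,2) [ray(1,0) blocked at (3,3); ray(1,-1) blocked at (3,1)]
  BR@(3,1): attacks (3,2) (3,3) (3,0) (4,1) (2,1) (1,1) (0,1) [ray(0,1) blocked at (3,3); ray(-1,0) blocked at (0,1)]
Union (17 distinct): (0,1) (0,2) (0,3) (0,4) (1,0) (1,1) (1,2) (1,4) (2,1) (2,2) (2,3) (2,4) (3,0) (3,1) (3,2) (3,3) (4,1)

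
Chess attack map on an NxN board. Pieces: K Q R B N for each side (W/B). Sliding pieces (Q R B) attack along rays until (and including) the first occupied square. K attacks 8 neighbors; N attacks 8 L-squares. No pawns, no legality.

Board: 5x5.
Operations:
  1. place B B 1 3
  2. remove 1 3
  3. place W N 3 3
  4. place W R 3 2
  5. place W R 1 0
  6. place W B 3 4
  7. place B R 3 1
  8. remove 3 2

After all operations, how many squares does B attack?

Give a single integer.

Answer: 7

Derivation:
Op 1: place BB@(1,3)
Op 2: remove (1,3)
Op 3: place WN@(3,3)
Op 4: place WR@(3,2)
Op 5: place WR@(1,0)
Op 6: place WB@(3,4)
Op 7: place BR@(3,1)
Op 8: remove (3,2)
Per-piece attacks for B:
  BR@(3,1): attacks (3,2) (3,3) (3,0) (4,1) (2,1) (1,1) (0,1) [ray(0,1) blocked at (3,3)]
Union (7 distinct): (0,1) (1,1) (2,1) (3,0) (3,2) (3,3) (4,1)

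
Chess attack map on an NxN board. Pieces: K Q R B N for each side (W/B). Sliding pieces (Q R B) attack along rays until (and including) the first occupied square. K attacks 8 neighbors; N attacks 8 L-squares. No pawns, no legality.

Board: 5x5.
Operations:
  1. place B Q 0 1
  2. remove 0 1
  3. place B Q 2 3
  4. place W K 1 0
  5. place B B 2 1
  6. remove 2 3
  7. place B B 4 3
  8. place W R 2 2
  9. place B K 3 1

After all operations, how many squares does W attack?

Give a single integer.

Answer: 11

Derivation:
Op 1: place BQ@(0,1)
Op 2: remove (0,1)
Op 3: place BQ@(2,3)
Op 4: place WK@(1,0)
Op 5: place BB@(2,1)
Op 6: remove (2,3)
Op 7: place BB@(4,3)
Op 8: place WR@(2,2)
Op 9: place BK@(3,1)
Per-piece attacks for W:
  WK@(1,0): attacks (1,1) (2,0) (0,0) (2,1) (0,1)
  WR@(2,2): attacks (2,3) (2,4) (2,1) (3,2) (4,2) (1,2) (0,2) [ray(0,-1) blocked at (2,1)]
Union (11 distinct): (0,0) (0,1) (0,2) (1,1) (1,2) (2,0) (2,1) (2,3) (2,4) (3,2) (4,2)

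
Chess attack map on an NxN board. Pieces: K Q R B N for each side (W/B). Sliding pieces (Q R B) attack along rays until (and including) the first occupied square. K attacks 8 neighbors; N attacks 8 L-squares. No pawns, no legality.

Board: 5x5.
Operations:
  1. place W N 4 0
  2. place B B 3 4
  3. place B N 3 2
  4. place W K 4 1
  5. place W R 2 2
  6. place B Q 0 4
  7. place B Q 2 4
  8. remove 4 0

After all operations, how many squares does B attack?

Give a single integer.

Op 1: place WN@(4,0)
Op 2: place BB@(3,4)
Op 3: place BN@(3,2)
Op 4: place WK@(4,1)
Op 5: place WR@(2,2)
Op 6: place BQ@(0,4)
Op 7: place BQ@(2,4)
Op 8: remove (4,0)
Per-piece attacks for B:
  BQ@(0,4): attacks (0,3) (0,2) (0,1) (0,0) (1,4) (2,4) (1,3) (2,2) [ray(1,0) blocked at (2,4); ray(1,-1) blocked at (2,2)]
  BQ@(2,4): attacks (2,3) (2,2) (3,4) (1,4) (0,4) (3,3) (4,2) (1,3) (0,2) [ray(0,-1) blocked at (2,2); ray(1,0) blocked at (3,4); ray(-1,0) blocked at (0,4)]
  BN@(3,2): attacks (4,4) (2,4) (1,3) (4,0) (2,0) (1,1)
  BB@(3,4): attacks (4,3) (2,3) (1,2) (0,1)
Union (19 distinct): (0,0) (0,1) (0,2) (0,3) (0,4) (1,1) (1,2) (1,3) (1,4) (2,0) (2,2) (2,3) (2,4) (3,3) (3,4) (4,0) (4,2) (4,3) (4,4)

Answer: 19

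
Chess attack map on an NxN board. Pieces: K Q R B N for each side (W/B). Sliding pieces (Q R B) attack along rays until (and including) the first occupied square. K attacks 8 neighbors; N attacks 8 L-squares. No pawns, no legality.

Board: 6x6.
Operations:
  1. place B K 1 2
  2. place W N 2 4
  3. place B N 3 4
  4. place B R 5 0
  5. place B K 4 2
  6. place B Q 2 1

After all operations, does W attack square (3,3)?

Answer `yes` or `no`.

Answer: no

Derivation:
Op 1: place BK@(1,2)
Op 2: place WN@(2,4)
Op 3: place BN@(3,4)
Op 4: place BR@(5,0)
Op 5: place BK@(4,2)
Op 6: place BQ@(2,1)
Per-piece attacks for W:
  WN@(2,4): attacks (4,5) (0,5) (3,2) (4,3) (1,2) (0,3)
W attacks (3,3): no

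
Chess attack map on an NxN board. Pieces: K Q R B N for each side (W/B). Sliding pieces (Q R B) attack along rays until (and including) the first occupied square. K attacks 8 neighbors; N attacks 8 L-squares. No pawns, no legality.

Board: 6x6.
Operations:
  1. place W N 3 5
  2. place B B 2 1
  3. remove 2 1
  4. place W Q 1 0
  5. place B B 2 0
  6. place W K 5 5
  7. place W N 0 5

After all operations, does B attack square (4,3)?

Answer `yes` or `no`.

Answer: no

Derivation:
Op 1: place WN@(3,5)
Op 2: place BB@(2,1)
Op 3: remove (2,1)
Op 4: place WQ@(1,0)
Op 5: place BB@(2,0)
Op 6: place WK@(5,5)
Op 7: place WN@(0,5)
Per-piece attacks for B:
  BB@(2,0): attacks (3,1) (4,2) (5,3) (1,1) (0,2)
B attacks (4,3): no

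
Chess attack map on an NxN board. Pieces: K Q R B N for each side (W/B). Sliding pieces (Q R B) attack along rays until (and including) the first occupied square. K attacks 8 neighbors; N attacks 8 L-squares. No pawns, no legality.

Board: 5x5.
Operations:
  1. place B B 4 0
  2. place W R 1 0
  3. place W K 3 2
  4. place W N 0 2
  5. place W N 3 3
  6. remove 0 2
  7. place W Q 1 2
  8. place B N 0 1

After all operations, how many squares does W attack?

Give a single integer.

Answer: 22

Derivation:
Op 1: place BB@(4,0)
Op 2: place WR@(1,0)
Op 3: place WK@(3,2)
Op 4: place WN@(0,2)
Op 5: place WN@(3,3)
Op 6: remove (0,2)
Op 7: place WQ@(1,2)
Op 8: place BN@(0,1)
Per-piece attacks for W:
  WR@(1,0): attacks (1,1) (1,2) (2,0) (3,0) (4,0) (0,0) [ray(0,1) blocked at (1,2); ray(1,0) blocked at (4,0)]
  WQ@(1,2): attacks (1,3) (1,4) (1,1) (1,0) (2,2) (3,2) (0,2) (2,3) (3,4) (2,1) (3,0) (0,3) (0,1) [ray(0,-1) blocked at (1,0); ray(1,0) blocked at (3,2); ray(-1,-1) blocked at (0,1)]
  WK@(3,2): attacks (3,3) (3,1) (4,2) (2,2) (4,3) (4,1) (2,3) (2,1)
  WN@(3,3): attacks (1,4) (4,1) (2,1) (1,2)
Union (22 distinct): (0,0) (0,1) (0,2) (0,3) (1,0) (1,1) (1,2) (1,3) (1,4) (2,0) (2,1) (2,2) (2,3) (3,0) (3,1) (3,2) (3,3) (3,4) (4,0) (4,1) (4,2) (4,3)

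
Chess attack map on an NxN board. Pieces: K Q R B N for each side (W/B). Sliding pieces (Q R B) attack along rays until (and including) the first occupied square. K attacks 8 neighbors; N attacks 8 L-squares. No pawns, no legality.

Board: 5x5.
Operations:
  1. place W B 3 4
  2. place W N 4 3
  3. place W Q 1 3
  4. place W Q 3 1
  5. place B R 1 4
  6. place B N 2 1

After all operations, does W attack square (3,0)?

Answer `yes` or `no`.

Op 1: place WB@(3,4)
Op 2: place WN@(4,3)
Op 3: place WQ@(1,3)
Op 4: place WQ@(3,1)
Op 5: place BR@(1,4)
Op 6: place BN@(2,1)
Per-piece attacks for W:
  WQ@(1,3): attacks (1,4) (1,2) (1,1) (1,0) (2,3) (3,3) (4,3) (0,3) (2,4) (2,2) (3,1) (0,4) (0,2) [ray(0,1) blocked at (1,4); ray(1,0) blocked at (4,3); ray(1,-1) blocked at (3,1)]
  WQ@(3,1): attacks (3,2) (3,3) (3,4) (3,0) (4,1) (2,1) (4,2) (4,0) (2,2) (1,3) (2,0) [ray(0,1) blocked at (3,4); ray(-1,0) blocked at (2,1); ray(-1,1) blocked at (1,3)]
  WB@(3,4): attacks (4,3) (2,3) (1,2) (0,1) [ray(1,-1) blocked at (4,3)]
  WN@(4,3): attacks (2,4) (3,1) (2,2)
W attacks (3,0): yes

Answer: yes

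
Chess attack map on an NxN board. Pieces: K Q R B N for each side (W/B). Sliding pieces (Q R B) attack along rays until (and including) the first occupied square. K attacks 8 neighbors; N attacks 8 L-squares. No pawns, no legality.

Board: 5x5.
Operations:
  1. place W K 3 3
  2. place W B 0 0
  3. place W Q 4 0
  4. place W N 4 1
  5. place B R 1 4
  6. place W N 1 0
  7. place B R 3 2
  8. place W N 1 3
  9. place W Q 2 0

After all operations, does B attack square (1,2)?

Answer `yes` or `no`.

Op 1: place WK@(3,3)
Op 2: place WB@(0,0)
Op 3: place WQ@(4,0)
Op 4: place WN@(4,1)
Op 5: place BR@(1,4)
Op 6: place WN@(1,0)
Op 7: place BR@(3,2)
Op 8: place WN@(1,3)
Op 9: place WQ@(2,0)
Per-piece attacks for B:
  BR@(1,4): attacks (1,3) (2,4) (3,4) (4,4) (0,4) [ray(0,-1) blocked at (1,3)]
  BR@(3,2): attacks (3,3) (3,1) (3,0) (4,2) (2,2) (1,2) (0,2) [ray(0,1) blocked at (3,3)]
B attacks (1,2): yes

Answer: yes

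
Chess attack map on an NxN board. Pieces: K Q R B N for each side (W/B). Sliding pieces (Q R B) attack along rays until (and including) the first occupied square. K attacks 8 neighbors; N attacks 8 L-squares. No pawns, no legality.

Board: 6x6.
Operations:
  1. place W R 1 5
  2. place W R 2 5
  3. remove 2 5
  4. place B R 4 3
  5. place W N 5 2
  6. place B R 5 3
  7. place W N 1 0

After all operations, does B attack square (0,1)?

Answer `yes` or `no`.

Answer: no

Derivation:
Op 1: place WR@(1,5)
Op 2: place WR@(2,5)
Op 3: remove (2,5)
Op 4: place BR@(4,3)
Op 5: place WN@(5,2)
Op 6: place BR@(5,3)
Op 7: place WN@(1,0)
Per-piece attacks for B:
  BR@(4,3): attacks (4,4) (4,5) (4,2) (4,1) (4,0) (5,3) (3,3) (2,3) (1,3) (0,3) [ray(1,0) blocked at (5,3)]
  BR@(5,3): attacks (5,4) (5,5) (5,2) (4,3) [ray(0,-1) blocked at (5,2); ray(-1,0) blocked at (4,3)]
B attacks (0,1): no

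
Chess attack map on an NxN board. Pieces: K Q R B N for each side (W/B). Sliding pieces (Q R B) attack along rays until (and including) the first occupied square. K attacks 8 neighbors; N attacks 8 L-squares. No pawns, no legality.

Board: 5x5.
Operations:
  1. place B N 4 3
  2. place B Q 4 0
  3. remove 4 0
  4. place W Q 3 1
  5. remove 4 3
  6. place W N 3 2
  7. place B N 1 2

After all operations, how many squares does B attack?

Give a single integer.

Answer: 6

Derivation:
Op 1: place BN@(4,3)
Op 2: place BQ@(4,0)
Op 3: remove (4,0)
Op 4: place WQ@(3,1)
Op 5: remove (4,3)
Op 6: place WN@(3,2)
Op 7: place BN@(1,2)
Per-piece attacks for B:
  BN@(1,2): attacks (2,4) (3,3) (0,4) (2,0) (3,1) (0,0)
Union (6 distinct): (0,0) (0,4) (2,0) (2,4) (3,1) (3,3)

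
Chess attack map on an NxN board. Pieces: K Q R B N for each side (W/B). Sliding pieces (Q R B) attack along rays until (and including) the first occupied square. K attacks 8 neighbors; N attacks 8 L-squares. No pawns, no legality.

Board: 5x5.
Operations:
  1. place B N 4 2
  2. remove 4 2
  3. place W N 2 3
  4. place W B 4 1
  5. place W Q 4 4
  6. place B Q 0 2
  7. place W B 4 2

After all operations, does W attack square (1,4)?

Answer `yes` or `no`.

Op 1: place BN@(4,2)
Op 2: remove (4,2)
Op 3: place WN@(2,3)
Op 4: place WB@(4,1)
Op 5: place WQ@(4,4)
Op 6: place BQ@(0,2)
Op 7: place WB@(4,2)
Per-piece attacks for W:
  WN@(2,3): attacks (4,4) (0,4) (3,1) (4,2) (1,1) (0,2)
  WB@(4,1): attacks (3,2) (2,3) (3,0) [ray(-1,1) blocked at (2,3)]
  WB@(4,2): attacks (3,3) (2,4) (3,1) (2,0)
  WQ@(4,4): attacks (4,3) (4,2) (3,4) (2,4) (1,4) (0,4) (3,3) (2,2) (1,1) (0,0) [ray(0,-1) blocked at (4,2)]
W attacks (1,4): yes

Answer: yes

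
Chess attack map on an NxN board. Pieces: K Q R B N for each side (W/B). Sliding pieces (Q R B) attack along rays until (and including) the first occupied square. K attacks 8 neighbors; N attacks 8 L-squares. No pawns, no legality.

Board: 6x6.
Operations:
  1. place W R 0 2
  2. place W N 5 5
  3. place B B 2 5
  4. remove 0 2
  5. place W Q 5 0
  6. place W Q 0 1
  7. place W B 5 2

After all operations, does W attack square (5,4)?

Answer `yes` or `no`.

Answer: no

Derivation:
Op 1: place WR@(0,2)
Op 2: place WN@(5,5)
Op 3: place BB@(2,5)
Op 4: remove (0,2)
Op 5: place WQ@(5,0)
Op 6: place WQ@(0,1)
Op 7: place WB@(5,2)
Per-piece attacks for W:
  WQ@(0,1): attacks (0,2) (0,3) (0,4) (0,5) (0,0) (1,1) (2,1) (3,1) (4,1) (5,1) (1,2) (2,3) (3,4) (4,5) (1,0)
  WQ@(5,0): attacks (5,1) (5,2) (4,0) (3,0) (2,0) (1,0) (0,0) (4,1) (3,2) (2,3) (1,4) (0,5) [ray(0,1) blocked at (5,2)]
  WB@(5,2): attacks (4,3) (3,4) (2,5) (4,1) (3,0) [ray(-1,1) blocked at (2,5)]
  WN@(5,5): attacks (4,3) (3,4)
W attacks (5,4): no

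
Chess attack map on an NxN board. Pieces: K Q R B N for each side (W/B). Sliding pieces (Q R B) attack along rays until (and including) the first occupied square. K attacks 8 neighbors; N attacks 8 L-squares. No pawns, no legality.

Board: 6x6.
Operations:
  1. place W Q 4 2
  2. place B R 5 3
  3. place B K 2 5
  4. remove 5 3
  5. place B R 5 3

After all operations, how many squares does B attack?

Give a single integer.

Answer: 15

Derivation:
Op 1: place WQ@(4,2)
Op 2: place BR@(5,3)
Op 3: place BK@(2,5)
Op 4: remove (5,3)
Op 5: place BR@(5,3)
Per-piece attacks for B:
  BK@(2,5): attacks (2,4) (3,5) (1,5) (3,4) (1,4)
  BR@(5,3): attacks (5,4) (5,5) (5,2) (5,1) (5,0) (4,3) (3,3) (2,3) (1,3) (0,3)
Union (15 distinct): (0,3) (1,3) (1,4) (1,5) (2,3) (2,4) (3,3) (3,4) (3,5) (4,3) (5,0) (5,1) (5,2) (5,4) (5,5)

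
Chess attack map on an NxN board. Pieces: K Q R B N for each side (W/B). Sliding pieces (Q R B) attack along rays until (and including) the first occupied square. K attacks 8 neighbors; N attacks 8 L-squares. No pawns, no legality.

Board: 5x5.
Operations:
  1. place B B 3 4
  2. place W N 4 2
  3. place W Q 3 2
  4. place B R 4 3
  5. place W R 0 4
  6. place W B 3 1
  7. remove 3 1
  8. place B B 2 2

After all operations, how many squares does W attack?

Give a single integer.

Answer: 17

Derivation:
Op 1: place BB@(3,4)
Op 2: place WN@(4,2)
Op 3: place WQ@(3,2)
Op 4: place BR@(4,3)
Op 5: place WR@(0,4)
Op 6: place WB@(3,1)
Op 7: remove (3,1)
Op 8: place BB@(2,2)
Per-piece attacks for W:
  WR@(0,4): attacks (0,3) (0,2) (0,1) (0,0) (1,4) (2,4) (3,4) [ray(1,0) blocked at (3,4)]
  WQ@(3,2): attacks (3,3) (3,4) (3,1) (3,0) (4,2) (2,2) (4,3) (4,1) (2,3) (1,4) (2,1) (1,0) [ray(0,1) blocked at (3,4); ray(1,0) blocked at (4,2); ray(-1,0) blocked at (2,2); ray(1,1) blocked at (4,3)]
  WN@(4,2): attacks (3,4) (2,3) (3,0) (2,1)
Union (17 distinct): (0,0) (0,1) (0,2) (0,3) (1,0) (1,4) (2,1) (2,2) (2,3) (2,4) (3,0) (3,1) (3,3) (3,4) (4,1) (4,2) (4,3)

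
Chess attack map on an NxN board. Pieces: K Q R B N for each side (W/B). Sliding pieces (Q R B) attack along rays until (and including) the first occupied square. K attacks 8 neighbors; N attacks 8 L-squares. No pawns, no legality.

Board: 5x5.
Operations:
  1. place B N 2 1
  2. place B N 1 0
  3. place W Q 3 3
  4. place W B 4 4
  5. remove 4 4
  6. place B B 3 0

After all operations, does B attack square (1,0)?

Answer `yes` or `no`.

Answer: no

Derivation:
Op 1: place BN@(2,1)
Op 2: place BN@(1,0)
Op 3: place WQ@(3,3)
Op 4: place WB@(4,4)
Op 5: remove (4,4)
Op 6: place BB@(3,0)
Per-piece attacks for B:
  BN@(1,0): attacks (2,2) (3,1) (0,2)
  BN@(2,1): attacks (3,3) (4,2) (1,3) (0,2) (4,0) (0,0)
  BB@(3,0): attacks (4,1) (2,1) [ray(-1,1) blocked at (2,1)]
B attacks (1,0): no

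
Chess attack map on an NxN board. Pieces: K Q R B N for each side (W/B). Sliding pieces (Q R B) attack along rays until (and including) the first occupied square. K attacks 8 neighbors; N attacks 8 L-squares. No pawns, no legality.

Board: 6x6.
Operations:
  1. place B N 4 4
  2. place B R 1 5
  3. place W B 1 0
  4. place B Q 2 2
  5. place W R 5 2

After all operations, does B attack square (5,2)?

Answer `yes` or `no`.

Op 1: place BN@(4,4)
Op 2: place BR@(1,5)
Op 3: place WB@(1,0)
Op 4: place BQ@(2,2)
Op 5: place WR@(5,2)
Per-piece attacks for B:
  BR@(1,5): attacks (1,4) (1,3) (1,2) (1,1) (1,0) (2,5) (3,5) (4,5) (5,5) (0,5) [ray(0,-1) blocked at (1,0)]
  BQ@(2,2): attacks (2,3) (2,4) (2,5) (2,1) (2,0) (3,2) (4,2) (5,2) (1,2) (0,2) (3,3) (4,4) (3,1) (4,0) (1,3) (0,4) (1,1) (0,0) [ray(1,0) blocked at (5,2); ray(1,1) blocked at (4,4)]
  BN@(4,4): attacks (2,5) (5,2) (3,2) (2,3)
B attacks (5,2): yes

Answer: yes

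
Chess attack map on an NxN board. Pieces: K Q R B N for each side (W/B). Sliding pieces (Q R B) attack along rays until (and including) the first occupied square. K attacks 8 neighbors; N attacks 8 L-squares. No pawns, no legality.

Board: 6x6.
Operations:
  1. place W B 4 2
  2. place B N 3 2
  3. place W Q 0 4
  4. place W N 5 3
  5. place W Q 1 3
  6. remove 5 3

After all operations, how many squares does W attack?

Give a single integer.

Op 1: place WB@(4,2)
Op 2: place BN@(3,2)
Op 3: place WQ@(0,4)
Op 4: place WN@(5,3)
Op 5: place WQ@(1,3)
Op 6: remove (5,3)
Per-piece attacks for W:
  WQ@(0,4): attacks (0,5) (0,3) (0,2) (0,1) (0,0) (1,4) (2,4) (3,4) (4,4) (5,4) (1,5) (1,3) [ray(1,-1) blocked at (1,3)]
  WQ@(1,3): attacks (1,4) (1,5) (1,2) (1,1) (1,0) (2,3) (3,3) (4,3) (5,3) (0,3) (2,4) (3,5) (2,2) (3,1) (4,0) (0,4) (0,2) [ray(-1,1) blocked at (0,4)]
  WB@(4,2): attacks (5,3) (5,1) (3,3) (2,4) (1,5) (3,1) (2,0)
Union (26 distinct): (0,0) (0,1) (0,2) (0,3) (0,4) (0,5) (1,0) (1,1) (1,2) (1,3) (1,4) (1,5) (2,0) (2,2) (2,3) (2,4) (3,1) (3,3) (3,4) (3,5) (4,0) (4,3) (4,4) (5,1) (5,3) (5,4)

Answer: 26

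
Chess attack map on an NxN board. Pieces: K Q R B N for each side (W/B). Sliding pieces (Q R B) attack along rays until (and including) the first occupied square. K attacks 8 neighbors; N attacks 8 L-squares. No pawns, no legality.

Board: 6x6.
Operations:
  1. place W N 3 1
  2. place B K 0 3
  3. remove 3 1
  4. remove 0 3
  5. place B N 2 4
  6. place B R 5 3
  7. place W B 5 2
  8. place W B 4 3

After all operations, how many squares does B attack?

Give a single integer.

Answer: 9

Derivation:
Op 1: place WN@(3,1)
Op 2: place BK@(0,3)
Op 3: remove (3,1)
Op 4: remove (0,3)
Op 5: place BN@(2,4)
Op 6: place BR@(5,3)
Op 7: place WB@(5,2)
Op 8: place WB@(4,3)
Per-piece attacks for B:
  BN@(2,4): attacks (4,5) (0,5) (3,2) (4,3) (1,2) (0,3)
  BR@(5,3): attacks (5,4) (5,5) (5,2) (4,3) [ray(0,-1) blocked at (5,2); ray(-1,0) blocked at (4,3)]
Union (9 distinct): (0,3) (0,5) (1,2) (3,2) (4,3) (4,5) (5,2) (5,4) (5,5)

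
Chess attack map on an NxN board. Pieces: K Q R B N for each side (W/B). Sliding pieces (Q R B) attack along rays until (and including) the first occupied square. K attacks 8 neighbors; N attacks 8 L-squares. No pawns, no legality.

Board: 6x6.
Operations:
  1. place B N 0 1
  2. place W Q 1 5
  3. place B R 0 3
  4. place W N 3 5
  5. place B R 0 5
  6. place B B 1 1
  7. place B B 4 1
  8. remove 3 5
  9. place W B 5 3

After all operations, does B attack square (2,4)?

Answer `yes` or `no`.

Op 1: place BN@(0,1)
Op 2: place WQ@(1,5)
Op 3: place BR@(0,3)
Op 4: place WN@(3,5)
Op 5: place BR@(0,5)
Op 6: place BB@(1,1)
Op 7: place BB@(4,1)
Op 8: remove (3,5)
Op 9: place WB@(5,3)
Per-piece attacks for B:
  BN@(0,1): attacks (1,3) (2,2) (2,0)
  BR@(0,3): attacks (0,4) (0,5) (0,2) (0,1) (1,3) (2,3) (3,3) (4,3) (5,3) [ray(0,1) blocked at (0,5); ray(0,-1) blocked at (0,1); ray(1,0) blocked at (5,3)]
  BR@(0,5): attacks (0,4) (0,3) (1,5) [ray(0,-1) blocked at (0,3); ray(1,0) blocked at (1,5)]
  BB@(1,1): attacks (2,2) (3,3) (4,4) (5,5) (2,0) (0,2) (0,0)
  BB@(4,1): attacks (5,2) (5,0) (3,2) (2,3) (1,4) (0,5) (3,0) [ray(-1,1) blocked at (0,5)]
B attacks (2,4): no

Answer: no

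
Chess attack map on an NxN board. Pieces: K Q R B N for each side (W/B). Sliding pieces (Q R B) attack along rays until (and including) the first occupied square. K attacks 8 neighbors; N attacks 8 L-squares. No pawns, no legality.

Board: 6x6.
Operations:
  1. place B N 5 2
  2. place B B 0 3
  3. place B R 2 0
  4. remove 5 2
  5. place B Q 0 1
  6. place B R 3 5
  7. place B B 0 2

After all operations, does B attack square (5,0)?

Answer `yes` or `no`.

Answer: yes

Derivation:
Op 1: place BN@(5,2)
Op 2: place BB@(0,3)
Op 3: place BR@(2,0)
Op 4: remove (5,2)
Op 5: place BQ@(0,1)
Op 6: place BR@(3,5)
Op 7: place BB@(0,2)
Per-piece attacks for B:
  BQ@(0,1): attacks (0,2) (0,0) (1,1) (2,1) (3,1) (4,1) (5,1) (1,2) (2,3) (3,4) (4,5) (1,0) [ray(0,1) blocked at (0,2)]
  BB@(0,2): attacks (1,3) (2,4) (3,5) (1,1) (2,0) [ray(1,1) blocked at (3,5); ray(1,-1) blocked at (2,0)]
  BB@(0,3): attacks (1,4) (2,5) (1,2) (2,1) (3,0)
  BR@(2,0): attacks (2,1) (2,2) (2,3) (2,4) (2,5) (3,0) (4,0) (5,0) (1,0) (0,0)
  BR@(3,5): attacks (3,4) (3,3) (3,2) (3,1) (3,0) (4,5) (5,5) (2,5) (1,5) (0,5)
B attacks (5,0): yes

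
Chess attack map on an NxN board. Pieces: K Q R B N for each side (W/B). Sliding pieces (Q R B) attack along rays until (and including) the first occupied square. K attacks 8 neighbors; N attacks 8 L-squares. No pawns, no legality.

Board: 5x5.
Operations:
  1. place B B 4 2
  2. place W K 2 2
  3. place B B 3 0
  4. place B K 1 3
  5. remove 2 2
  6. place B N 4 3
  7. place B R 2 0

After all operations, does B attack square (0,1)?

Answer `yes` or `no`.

Op 1: place BB@(4,2)
Op 2: place WK@(2,2)
Op 3: place BB@(3,0)
Op 4: place BK@(1,3)
Op 5: remove (2,2)
Op 6: place BN@(4,3)
Op 7: place BR@(2,0)
Per-piece attacks for B:
  BK@(1,3): attacks (1,4) (1,2) (2,3) (0,3) (2,4) (2,2) (0,4) (0,2)
  BR@(2,0): attacks (2,1) (2,2) (2,3) (2,4) (3,0) (1,0) (0,0) [ray(1,0) blocked at (3,0)]
  BB@(3,0): attacks (4,1) (2,1) (1,2) (0,3)
  BB@(4,2): attacks (3,3) (2,4) (3,1) (2,0) [ray(-1,-1) blocked at (2,0)]
  BN@(4,3): attacks (2,4) (3,1) (2,2)
B attacks (0,1): no

Answer: no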